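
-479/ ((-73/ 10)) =4790/ 73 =65.62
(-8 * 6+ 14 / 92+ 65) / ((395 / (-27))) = -21303 / 18170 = -1.17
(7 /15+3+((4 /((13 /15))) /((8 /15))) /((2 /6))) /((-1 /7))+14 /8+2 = -157753 /780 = -202.25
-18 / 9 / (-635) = 0.00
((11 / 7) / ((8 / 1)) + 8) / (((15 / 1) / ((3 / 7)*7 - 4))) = -153 / 280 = -0.55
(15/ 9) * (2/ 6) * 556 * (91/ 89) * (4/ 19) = 1011920/ 15219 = 66.49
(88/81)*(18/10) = 88/45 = 1.96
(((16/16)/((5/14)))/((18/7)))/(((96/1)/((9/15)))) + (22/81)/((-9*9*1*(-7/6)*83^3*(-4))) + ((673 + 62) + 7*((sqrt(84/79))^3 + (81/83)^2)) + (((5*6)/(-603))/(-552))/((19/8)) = 1176*sqrt(1659)/6241 + 152068801473498855577/205034680984845600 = 749.35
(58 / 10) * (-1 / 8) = -29 / 40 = -0.72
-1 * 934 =-934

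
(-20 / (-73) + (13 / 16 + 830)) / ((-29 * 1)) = -970709 / 33872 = -28.66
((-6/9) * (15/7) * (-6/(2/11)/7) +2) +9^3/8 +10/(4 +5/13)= 2282225/22344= 102.14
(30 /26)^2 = 225 /169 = 1.33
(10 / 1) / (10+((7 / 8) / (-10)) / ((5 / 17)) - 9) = 4000 / 281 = 14.23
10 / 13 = 0.77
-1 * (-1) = 1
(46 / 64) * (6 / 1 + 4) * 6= 345 / 8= 43.12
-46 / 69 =-2 / 3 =-0.67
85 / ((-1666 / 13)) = -65 / 98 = -0.66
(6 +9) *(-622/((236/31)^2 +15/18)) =-53796780/338981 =-158.70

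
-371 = -371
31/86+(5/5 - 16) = -1259/86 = -14.64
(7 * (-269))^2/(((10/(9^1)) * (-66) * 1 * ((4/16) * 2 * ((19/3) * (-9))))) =3545689/2090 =1696.50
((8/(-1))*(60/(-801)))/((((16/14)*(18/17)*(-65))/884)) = -16184/2403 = -6.73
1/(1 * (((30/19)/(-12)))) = -38/5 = -7.60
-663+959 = 296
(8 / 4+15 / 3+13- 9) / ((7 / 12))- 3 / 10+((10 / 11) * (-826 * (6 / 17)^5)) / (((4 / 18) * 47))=933319449231 / 51384624830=18.16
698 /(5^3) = 698 /125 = 5.58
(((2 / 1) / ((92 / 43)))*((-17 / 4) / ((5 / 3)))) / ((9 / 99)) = -24123 / 920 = -26.22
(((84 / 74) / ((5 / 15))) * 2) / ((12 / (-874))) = -18354 / 37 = -496.05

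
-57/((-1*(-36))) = -19/12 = -1.58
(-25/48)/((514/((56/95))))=-35/58596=-0.00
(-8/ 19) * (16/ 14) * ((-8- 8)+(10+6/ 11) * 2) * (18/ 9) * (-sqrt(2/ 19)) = 1.59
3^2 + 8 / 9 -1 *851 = -7570 / 9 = -841.11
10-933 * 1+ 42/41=-37801/41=-921.98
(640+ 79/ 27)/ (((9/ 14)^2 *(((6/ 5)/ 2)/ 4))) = 10371.48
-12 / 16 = -3 / 4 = -0.75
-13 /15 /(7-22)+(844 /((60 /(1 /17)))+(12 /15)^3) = 26722 /19125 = 1.40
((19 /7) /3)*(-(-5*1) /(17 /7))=95 /51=1.86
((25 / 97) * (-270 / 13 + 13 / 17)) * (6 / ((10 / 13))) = -66315 / 1649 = -40.22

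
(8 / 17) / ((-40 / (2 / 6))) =-0.00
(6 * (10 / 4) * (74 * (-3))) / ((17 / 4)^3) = -213120 / 4913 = -43.38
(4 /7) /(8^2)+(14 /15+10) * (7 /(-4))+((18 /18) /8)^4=-8224919 /430080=-19.12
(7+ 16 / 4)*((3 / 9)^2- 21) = -2068 / 9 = -229.78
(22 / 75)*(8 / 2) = 88 / 75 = 1.17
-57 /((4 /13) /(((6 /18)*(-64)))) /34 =1976 /17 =116.24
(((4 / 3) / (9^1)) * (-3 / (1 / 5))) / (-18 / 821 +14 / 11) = -45155 / 25416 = -1.78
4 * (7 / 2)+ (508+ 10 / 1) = 532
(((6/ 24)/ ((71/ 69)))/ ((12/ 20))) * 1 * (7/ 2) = 805/ 568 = 1.42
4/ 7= 0.57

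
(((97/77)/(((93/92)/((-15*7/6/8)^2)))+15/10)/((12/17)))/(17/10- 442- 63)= -41533805/1977123456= -0.02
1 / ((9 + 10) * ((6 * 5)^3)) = 1 / 513000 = 0.00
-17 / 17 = -1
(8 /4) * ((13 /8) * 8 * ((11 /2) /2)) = 143 /2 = 71.50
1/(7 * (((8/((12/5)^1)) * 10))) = 3/700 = 0.00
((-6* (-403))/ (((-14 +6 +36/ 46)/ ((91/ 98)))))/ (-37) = 361491/ 42994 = 8.41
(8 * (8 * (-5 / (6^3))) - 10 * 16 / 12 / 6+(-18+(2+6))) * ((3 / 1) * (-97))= 35890 / 9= 3987.78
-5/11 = -0.45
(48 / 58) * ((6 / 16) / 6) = 3 / 58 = 0.05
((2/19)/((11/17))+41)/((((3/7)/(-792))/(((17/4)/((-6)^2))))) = -1023757/114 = -8980.32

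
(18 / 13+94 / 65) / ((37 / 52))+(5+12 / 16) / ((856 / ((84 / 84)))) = 3.99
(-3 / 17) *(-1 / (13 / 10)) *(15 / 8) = 225 / 884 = 0.25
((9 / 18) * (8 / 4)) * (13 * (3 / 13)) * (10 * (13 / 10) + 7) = 60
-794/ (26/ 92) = -2809.54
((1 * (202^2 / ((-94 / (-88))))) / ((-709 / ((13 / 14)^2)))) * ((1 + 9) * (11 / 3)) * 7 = -11923.71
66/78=11/13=0.85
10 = 10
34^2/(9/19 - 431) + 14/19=-75699/38855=-1.95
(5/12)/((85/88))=22/51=0.43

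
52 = 52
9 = 9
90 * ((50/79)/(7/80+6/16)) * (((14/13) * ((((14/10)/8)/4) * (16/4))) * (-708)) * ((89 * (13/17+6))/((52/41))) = -65510898390000/8397779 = -7800979.09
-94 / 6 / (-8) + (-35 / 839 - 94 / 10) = -753427 / 100680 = -7.48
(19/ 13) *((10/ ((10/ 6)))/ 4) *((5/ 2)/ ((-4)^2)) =285/ 832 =0.34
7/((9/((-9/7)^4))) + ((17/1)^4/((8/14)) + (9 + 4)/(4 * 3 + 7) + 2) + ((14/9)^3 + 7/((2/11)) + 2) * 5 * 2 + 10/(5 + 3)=696530561480/4750893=146610.45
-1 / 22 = -0.05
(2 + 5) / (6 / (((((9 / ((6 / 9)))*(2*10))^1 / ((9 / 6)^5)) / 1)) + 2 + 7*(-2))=-1120 / 1893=-0.59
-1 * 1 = -1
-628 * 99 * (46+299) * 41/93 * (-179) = 1692652755.48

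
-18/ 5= -3.60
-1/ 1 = -1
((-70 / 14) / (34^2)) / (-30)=1 / 6936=0.00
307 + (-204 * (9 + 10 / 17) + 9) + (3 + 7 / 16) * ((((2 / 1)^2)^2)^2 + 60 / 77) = -21205 / 28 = -757.32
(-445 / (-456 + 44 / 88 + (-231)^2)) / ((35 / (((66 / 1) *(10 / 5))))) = -23496 / 740677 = -0.03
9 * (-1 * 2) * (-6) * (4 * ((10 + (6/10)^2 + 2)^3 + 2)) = 12759067728/15625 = 816580.33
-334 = -334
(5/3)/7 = 5/21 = 0.24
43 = 43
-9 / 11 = -0.82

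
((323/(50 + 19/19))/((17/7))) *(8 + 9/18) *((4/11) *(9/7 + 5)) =152/3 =50.67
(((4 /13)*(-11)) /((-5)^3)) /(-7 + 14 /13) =-4 /875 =-0.00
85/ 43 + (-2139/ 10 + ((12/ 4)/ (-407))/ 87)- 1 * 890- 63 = -5912323781/ 5075290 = -1164.92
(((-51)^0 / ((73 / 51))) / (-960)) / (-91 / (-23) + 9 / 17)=-6647 / 40973440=-0.00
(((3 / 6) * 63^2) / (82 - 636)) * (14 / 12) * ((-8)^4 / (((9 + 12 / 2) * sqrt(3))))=-526848 * sqrt(3) / 1385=-658.86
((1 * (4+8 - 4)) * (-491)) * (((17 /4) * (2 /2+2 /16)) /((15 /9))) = -225369 /20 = -11268.45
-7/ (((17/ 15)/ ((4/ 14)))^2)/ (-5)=180/ 2023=0.09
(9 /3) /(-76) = -3 /76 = -0.04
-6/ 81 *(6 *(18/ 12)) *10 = -20/ 3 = -6.67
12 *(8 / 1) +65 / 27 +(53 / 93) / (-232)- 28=13671515 / 194184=70.40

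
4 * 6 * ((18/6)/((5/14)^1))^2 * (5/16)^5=165375/32768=5.05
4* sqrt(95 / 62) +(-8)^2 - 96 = -27.05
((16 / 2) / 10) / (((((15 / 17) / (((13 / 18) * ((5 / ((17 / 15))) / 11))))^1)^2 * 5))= 169 / 9801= 0.02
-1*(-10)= 10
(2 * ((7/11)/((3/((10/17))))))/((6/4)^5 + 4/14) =6272/198033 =0.03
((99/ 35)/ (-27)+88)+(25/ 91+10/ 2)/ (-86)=5155411/ 58695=87.83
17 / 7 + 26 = 199 / 7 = 28.43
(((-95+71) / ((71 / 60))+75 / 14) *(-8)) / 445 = 11868 / 44233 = 0.27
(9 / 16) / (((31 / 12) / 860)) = 5805 / 31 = 187.26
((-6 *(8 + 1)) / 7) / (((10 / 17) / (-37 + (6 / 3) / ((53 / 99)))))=809217 / 1855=436.24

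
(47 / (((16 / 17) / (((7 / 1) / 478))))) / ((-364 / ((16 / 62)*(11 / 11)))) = -799 / 1541072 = -0.00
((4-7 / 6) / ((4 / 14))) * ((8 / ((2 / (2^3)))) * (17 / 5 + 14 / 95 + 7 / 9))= 3520496 / 2565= 1372.51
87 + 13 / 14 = 1231 / 14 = 87.93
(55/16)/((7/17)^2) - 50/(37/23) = -10.81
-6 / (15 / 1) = -2 / 5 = -0.40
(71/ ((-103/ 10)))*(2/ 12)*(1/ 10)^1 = -71/ 618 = -0.11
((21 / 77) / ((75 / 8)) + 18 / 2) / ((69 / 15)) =2483 / 1265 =1.96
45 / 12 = 15 / 4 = 3.75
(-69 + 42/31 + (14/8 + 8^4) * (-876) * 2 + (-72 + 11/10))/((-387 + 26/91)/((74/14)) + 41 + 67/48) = 1976344280952/8469355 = 233352.40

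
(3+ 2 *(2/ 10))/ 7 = 17/ 35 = 0.49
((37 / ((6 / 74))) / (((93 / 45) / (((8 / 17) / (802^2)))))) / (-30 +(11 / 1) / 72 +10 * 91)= 985680 / 5370193330117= 0.00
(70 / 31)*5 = 350 / 31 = 11.29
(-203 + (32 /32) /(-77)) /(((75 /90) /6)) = -1461.69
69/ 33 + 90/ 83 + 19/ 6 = 34741/ 5478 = 6.34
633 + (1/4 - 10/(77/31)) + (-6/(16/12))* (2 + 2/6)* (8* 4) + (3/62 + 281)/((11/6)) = 4263403/9548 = 446.52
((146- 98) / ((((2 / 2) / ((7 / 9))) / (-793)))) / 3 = -88816 / 9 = -9868.44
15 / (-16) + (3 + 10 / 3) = 259 / 48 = 5.40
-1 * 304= -304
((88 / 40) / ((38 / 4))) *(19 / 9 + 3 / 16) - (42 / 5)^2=-70.03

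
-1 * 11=-11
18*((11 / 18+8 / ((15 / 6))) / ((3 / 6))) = 686 / 5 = 137.20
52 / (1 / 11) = 572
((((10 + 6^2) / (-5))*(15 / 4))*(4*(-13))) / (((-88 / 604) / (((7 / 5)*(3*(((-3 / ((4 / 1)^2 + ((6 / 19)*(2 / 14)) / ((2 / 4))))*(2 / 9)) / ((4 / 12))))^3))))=60226290886671 / 67377365000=893.87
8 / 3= 2.67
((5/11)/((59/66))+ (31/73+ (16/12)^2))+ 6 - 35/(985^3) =64538607042484/7408939839975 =8.71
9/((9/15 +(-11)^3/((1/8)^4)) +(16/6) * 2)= -135/81776551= -0.00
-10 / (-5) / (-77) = -2 / 77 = -0.03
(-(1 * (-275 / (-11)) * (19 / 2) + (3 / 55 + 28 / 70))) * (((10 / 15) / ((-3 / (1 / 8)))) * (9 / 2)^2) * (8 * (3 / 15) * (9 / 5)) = 84807 / 220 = 385.49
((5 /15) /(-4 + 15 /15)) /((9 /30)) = -10 /27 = -0.37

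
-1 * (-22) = 22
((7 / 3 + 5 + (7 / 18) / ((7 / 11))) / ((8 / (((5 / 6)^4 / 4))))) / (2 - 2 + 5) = 17875 / 746496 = 0.02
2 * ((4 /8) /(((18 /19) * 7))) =19 /126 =0.15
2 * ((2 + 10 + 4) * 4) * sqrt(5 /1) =128 * sqrt(5) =286.22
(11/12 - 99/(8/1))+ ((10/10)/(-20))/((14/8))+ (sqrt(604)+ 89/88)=-48397/4620+ 2 * sqrt(151)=14.10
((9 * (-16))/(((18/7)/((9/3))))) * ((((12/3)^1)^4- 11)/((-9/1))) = 13720/3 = 4573.33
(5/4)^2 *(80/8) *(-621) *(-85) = 6598125/8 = 824765.62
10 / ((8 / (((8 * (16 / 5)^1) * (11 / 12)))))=88 / 3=29.33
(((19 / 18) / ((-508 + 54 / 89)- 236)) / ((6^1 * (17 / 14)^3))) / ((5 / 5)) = -580013 / 4388227731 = -0.00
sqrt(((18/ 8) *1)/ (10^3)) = 3 *sqrt(10)/ 200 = 0.05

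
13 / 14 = 0.93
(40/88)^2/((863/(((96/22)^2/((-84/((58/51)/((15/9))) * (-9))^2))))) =53824/14493072943503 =0.00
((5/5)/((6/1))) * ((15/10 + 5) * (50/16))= 3.39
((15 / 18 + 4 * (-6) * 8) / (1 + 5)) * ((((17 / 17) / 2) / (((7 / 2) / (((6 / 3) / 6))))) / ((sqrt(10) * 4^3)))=-1147 * sqrt(10) / 483840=-0.01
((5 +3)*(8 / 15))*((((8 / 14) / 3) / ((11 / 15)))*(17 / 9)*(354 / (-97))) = -513536 / 67221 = -7.64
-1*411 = -411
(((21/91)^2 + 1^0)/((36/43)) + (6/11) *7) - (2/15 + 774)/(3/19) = -91049511/18590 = -4897.77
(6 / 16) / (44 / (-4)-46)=-1 / 152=-0.01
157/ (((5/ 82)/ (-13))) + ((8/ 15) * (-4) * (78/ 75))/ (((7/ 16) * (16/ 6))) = -29290014/ 875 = -33474.30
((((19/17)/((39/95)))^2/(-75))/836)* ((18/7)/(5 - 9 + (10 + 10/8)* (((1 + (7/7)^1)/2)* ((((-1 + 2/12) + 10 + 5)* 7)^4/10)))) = -1316928/471349574631804869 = -0.00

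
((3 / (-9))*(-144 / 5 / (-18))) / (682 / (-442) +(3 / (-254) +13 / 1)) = -449072 / 9636975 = -0.05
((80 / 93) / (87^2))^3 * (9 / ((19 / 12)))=0.00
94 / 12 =47 / 6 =7.83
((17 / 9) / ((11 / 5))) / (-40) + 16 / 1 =12655 / 792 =15.98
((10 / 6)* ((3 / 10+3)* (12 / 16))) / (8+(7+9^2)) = 11 / 256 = 0.04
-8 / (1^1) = -8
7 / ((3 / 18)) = 42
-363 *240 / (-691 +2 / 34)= 740520 / 5873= 126.09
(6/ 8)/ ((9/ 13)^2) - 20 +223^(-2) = -99010331/ 5370732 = -18.44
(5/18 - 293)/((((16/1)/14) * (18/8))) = -36883/324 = -113.84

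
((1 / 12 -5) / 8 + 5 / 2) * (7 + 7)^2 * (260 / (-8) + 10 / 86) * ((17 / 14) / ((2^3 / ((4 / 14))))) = -8569445 / 16512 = -518.98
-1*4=-4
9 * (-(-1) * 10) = 90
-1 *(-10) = 10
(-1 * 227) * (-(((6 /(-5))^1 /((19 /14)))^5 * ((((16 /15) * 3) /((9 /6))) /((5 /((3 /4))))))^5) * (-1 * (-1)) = -9516076916656683108556777907013858019262844503970545664 /270888255001791082138107188163846149109303951263427734375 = -0.04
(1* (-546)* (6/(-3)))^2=1192464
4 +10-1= 13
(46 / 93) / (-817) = -46 / 75981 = -0.00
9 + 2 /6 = 28 /3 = 9.33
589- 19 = 570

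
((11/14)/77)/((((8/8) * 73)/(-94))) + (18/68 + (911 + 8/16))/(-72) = -13875257/1094562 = -12.68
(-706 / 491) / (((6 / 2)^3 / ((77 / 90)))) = -27181 / 596565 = -0.05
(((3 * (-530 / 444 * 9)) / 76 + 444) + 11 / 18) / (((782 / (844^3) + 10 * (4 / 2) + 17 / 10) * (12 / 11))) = 11616191303695055 / 619079178475647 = 18.76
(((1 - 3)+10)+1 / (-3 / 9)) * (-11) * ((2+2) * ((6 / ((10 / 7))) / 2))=-462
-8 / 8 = -1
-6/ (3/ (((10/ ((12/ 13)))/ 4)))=-65/ 12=-5.42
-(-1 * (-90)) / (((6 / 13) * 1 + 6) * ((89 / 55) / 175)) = -268125 / 178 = -1506.32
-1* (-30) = 30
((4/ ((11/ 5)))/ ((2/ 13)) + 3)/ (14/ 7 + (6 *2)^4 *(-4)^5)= -163/ 233570282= -0.00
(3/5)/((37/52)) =0.84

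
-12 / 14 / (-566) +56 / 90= 55603 / 89145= 0.62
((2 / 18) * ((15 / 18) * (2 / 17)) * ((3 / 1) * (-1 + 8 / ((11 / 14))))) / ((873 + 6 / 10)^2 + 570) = 12625 / 32134653342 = 0.00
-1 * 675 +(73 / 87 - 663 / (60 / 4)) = -312487 / 435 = -718.36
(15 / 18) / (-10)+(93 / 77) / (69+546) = -15413 / 189420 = -0.08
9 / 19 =0.47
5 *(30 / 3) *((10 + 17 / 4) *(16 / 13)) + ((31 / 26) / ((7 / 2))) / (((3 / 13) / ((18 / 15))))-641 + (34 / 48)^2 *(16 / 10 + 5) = 21054281 / 87360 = 241.01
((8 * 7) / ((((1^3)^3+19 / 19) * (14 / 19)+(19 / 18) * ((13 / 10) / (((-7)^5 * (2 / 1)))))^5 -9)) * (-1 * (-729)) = -819685144548162326214689315371147240243200000 / 41168275873761466367356842857410943945893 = -19910.60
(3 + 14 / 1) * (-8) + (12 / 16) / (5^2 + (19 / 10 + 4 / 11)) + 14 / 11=-8887221 / 65978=-134.70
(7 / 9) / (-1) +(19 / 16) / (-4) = -619 / 576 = -1.07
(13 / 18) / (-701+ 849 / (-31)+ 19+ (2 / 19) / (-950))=-3637075 / 3572438508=-0.00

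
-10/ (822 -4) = -5/ 409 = -0.01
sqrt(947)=30.77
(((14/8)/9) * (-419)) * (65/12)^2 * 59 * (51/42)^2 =-30184959025/145152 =-207954.14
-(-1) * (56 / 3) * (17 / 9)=952 / 27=35.26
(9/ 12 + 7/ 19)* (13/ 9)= 1105/ 684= 1.62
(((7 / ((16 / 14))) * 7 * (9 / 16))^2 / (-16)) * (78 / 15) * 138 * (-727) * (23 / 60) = 47643833051451 / 6553600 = 7269871.99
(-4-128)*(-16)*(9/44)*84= 36288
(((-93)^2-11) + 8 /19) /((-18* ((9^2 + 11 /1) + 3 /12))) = -109420 /21033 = -5.20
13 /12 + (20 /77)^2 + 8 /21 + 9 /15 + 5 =7.13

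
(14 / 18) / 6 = 0.13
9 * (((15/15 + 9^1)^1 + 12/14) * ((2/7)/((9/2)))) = 304/49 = 6.20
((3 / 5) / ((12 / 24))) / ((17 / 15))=18 / 17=1.06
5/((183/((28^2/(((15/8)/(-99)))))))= -68992/61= -1131.02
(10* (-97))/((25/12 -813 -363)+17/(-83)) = 193224/233885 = 0.83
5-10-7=-12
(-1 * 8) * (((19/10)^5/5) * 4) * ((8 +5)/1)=-32189287/15625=-2060.11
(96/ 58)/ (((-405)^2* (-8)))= -2/ 1585575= -0.00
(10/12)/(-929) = -5/5574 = -0.00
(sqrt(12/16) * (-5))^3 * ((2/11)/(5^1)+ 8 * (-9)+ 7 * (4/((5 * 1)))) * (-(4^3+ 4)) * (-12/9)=3102500 * sqrt(3)/11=488517.06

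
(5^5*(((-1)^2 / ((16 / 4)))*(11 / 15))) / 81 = 6875 / 972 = 7.07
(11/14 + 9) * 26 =1781/7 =254.43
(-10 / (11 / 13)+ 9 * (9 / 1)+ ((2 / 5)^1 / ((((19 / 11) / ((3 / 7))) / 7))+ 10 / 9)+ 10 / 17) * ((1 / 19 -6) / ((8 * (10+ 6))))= -1293162169 / 388840320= -3.33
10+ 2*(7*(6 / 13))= 214 / 13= 16.46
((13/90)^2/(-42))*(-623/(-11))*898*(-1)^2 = -6753409/267300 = -25.27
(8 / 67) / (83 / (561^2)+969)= 629442 / 5108159261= 0.00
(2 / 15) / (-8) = -1 / 60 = -0.02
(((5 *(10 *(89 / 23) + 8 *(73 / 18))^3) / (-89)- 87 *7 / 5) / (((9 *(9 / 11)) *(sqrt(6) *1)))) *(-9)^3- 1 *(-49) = 49 + 883475396867173 *sqrt(6) / 2631357090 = 822462.62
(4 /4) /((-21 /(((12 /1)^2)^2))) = -6912 /7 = -987.43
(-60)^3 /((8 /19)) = -513000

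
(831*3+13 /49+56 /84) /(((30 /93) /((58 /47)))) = 329580592 /34545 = 9540.62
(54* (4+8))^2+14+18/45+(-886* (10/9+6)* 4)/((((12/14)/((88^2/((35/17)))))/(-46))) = 686833762648/135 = 5087657501.10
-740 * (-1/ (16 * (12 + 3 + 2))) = 185/ 68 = 2.72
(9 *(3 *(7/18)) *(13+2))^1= 315/2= 157.50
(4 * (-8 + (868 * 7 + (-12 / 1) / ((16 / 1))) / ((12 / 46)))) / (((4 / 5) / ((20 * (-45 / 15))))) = -6984137.50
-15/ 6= -5/ 2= -2.50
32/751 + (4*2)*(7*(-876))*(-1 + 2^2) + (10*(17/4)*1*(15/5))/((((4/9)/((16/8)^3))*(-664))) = -73389085849/498664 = -147171.41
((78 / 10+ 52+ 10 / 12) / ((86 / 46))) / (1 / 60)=83674 / 43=1945.91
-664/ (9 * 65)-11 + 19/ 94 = -656191/ 54990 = -11.93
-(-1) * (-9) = -9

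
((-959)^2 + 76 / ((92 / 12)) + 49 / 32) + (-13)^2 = 677018023 / 736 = 919861.44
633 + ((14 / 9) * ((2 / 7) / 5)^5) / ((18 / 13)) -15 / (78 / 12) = 4982967877283 / 7900790625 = 630.69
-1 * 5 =-5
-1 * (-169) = 169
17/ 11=1.55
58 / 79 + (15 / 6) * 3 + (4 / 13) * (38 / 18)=164225 / 18486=8.88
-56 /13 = -4.31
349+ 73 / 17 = 353.29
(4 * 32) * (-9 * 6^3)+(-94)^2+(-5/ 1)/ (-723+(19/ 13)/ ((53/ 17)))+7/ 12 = -239995.41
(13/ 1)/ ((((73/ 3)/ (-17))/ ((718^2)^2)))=-176202191403888/ 73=-2413728649368.33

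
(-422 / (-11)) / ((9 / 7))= 2954 / 99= 29.84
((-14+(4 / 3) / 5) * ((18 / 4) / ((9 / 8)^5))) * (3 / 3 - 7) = 6750208 / 32805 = 205.77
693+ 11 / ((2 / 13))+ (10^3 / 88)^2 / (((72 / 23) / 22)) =662117 / 396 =1672.01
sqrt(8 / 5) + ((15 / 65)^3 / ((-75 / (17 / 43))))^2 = 23409 / 5577981150625 + 2 * sqrt(10) / 5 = 1.26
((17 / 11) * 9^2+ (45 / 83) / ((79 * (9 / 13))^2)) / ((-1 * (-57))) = 6419620474 / 2923090929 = 2.20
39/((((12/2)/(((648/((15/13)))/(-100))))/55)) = -50193/25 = -2007.72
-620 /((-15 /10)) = 1240 /3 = 413.33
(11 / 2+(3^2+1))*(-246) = -3813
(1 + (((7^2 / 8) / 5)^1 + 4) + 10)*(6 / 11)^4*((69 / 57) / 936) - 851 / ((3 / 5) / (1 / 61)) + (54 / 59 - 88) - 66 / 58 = -229494678407011 / 2058761810820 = -111.47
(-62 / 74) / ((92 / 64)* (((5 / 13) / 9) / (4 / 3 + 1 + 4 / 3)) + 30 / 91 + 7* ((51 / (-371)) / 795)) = -20919858960 / 8619601733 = -2.43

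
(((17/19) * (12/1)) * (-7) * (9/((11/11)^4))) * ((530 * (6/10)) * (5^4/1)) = -2554335000/19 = -134438684.21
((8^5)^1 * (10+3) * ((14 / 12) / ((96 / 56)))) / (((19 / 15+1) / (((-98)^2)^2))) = 601649682350080 / 51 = 11797052595099.61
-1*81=-81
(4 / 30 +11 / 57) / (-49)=-31 / 4655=-0.01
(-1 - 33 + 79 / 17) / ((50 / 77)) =-38423 / 850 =-45.20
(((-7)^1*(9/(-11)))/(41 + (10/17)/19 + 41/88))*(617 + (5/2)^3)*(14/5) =68657526/280835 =244.48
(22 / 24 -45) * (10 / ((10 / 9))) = -1587 / 4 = -396.75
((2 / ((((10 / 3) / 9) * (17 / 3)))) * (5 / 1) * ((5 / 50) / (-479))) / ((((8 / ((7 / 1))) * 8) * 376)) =-567 / 1959531520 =-0.00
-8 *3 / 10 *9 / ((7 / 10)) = -216 / 7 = -30.86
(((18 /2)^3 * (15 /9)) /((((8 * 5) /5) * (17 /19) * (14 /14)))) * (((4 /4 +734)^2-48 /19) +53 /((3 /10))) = 12475114155 /136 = 91728780.55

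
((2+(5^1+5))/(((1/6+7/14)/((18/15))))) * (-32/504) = -48/35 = -1.37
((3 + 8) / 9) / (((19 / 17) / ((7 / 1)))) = 1309 / 171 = 7.65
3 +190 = 193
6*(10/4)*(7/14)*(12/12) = 15/2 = 7.50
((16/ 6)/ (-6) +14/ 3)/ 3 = 38/ 27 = 1.41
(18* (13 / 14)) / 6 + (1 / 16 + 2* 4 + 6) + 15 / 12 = 2027 / 112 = 18.10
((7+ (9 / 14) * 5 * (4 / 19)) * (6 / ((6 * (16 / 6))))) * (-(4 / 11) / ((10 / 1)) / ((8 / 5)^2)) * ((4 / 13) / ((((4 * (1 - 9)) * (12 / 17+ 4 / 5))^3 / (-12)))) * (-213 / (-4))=-6010002275625 / 83646446594686976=-0.00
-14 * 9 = -126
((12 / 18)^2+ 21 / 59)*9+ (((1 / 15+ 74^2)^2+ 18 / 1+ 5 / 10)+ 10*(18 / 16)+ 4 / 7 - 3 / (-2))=11146296196937 / 371700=29987345.16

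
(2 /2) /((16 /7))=7 /16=0.44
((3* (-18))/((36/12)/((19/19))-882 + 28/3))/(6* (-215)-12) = -27/566153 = -0.00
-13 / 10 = -1.30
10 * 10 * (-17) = -1700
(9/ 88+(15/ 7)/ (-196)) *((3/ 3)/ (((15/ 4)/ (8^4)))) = 1882112/ 18865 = 99.77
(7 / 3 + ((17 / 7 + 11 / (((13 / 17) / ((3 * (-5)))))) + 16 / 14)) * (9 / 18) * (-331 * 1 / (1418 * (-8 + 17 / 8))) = -806978 / 193557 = -4.17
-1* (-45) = 45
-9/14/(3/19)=-4.07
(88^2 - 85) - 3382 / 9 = 65549 / 9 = 7283.22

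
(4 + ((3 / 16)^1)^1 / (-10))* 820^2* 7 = 37477895 / 2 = 18738947.50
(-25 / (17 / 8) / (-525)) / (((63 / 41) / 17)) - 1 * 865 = -1144067 / 1323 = -864.75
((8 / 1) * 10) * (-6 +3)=-240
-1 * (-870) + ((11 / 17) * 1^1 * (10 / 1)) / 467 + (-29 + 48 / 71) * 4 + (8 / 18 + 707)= 7427727239 / 5073021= 1464.16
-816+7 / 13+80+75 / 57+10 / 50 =-906423 / 1235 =-733.95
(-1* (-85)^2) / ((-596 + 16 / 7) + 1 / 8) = 404600 / 33241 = 12.17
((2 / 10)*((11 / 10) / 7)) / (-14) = -11 / 4900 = -0.00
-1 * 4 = -4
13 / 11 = 1.18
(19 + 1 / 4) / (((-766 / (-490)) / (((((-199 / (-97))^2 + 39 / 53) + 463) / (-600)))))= -176088366223 / 18335355936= -9.60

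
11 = 11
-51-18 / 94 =-2406 / 47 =-51.19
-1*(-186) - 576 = -390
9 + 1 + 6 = 16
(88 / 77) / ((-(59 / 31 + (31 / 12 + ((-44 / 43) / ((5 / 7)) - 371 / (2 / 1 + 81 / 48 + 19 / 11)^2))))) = 581108446560 / 4881097311643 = 0.12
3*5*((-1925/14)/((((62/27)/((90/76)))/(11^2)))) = -606436875/4712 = -128700.53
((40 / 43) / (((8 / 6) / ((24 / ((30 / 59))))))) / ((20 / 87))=143.25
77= 77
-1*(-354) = 354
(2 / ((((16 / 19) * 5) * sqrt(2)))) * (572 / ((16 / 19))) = 51623 * sqrt(2) / 320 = 228.14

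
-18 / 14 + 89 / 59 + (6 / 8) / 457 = 169415 / 754964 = 0.22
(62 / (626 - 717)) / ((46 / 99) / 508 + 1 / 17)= -26503884 / 2323867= -11.41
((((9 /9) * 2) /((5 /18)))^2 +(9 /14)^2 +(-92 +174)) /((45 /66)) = 7236251 /36750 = 196.90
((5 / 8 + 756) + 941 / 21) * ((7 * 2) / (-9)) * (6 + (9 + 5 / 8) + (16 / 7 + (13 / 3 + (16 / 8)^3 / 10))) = -2606245837 / 90720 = -28728.46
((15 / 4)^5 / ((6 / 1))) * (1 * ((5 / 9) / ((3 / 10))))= 228.88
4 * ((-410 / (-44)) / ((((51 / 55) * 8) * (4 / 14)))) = 7175 / 408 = 17.59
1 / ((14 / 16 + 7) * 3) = 8 / 189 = 0.04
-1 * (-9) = 9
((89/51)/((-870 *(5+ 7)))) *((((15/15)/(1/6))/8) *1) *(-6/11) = 89/1301520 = 0.00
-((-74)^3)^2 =-164206490176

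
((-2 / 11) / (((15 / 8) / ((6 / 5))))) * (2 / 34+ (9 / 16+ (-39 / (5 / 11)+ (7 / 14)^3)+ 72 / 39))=2942218 / 303875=9.68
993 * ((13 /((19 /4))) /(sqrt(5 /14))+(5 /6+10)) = 15305.06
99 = 99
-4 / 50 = -2 / 25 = -0.08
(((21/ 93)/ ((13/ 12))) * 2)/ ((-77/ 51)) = -1224/ 4433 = -0.28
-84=-84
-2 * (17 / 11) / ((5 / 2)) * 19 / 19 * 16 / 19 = -1088 / 1045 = -1.04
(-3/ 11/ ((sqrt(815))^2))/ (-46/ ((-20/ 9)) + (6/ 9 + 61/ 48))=-48/ 3247123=-0.00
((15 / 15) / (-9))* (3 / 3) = -1 / 9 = -0.11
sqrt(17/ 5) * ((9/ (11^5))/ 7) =9 * sqrt(85)/ 5636785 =0.00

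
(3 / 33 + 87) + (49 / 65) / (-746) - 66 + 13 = 18183211 / 533390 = 34.09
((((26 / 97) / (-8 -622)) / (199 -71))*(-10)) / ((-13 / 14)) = -1 / 27936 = -0.00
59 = 59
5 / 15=1 / 3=0.33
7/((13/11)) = 77/13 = 5.92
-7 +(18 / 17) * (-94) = -1811 / 17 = -106.53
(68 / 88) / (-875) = -0.00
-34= -34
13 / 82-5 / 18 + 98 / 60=5587 / 3690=1.51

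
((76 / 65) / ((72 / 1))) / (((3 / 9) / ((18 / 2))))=57 / 130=0.44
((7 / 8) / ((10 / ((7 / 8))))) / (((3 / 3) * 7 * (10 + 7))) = 7 / 10880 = 0.00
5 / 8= 0.62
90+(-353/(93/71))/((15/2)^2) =1782998/20925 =85.21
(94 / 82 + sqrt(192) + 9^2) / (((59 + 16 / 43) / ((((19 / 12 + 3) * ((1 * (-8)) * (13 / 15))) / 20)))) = -2.57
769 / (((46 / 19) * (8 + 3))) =14611 / 506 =28.88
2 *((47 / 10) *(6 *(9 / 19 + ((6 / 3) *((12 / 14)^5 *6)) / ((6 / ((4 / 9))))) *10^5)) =1593813240000 / 319333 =4991069.64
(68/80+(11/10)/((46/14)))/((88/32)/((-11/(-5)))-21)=-109/1817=-0.06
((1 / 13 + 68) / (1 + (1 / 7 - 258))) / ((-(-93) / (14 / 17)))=-14455 / 6159049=-0.00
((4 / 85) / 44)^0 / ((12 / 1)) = 1 / 12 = 0.08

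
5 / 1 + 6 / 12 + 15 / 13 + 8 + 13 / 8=1693 / 104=16.28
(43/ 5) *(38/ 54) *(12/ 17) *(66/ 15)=71896/ 3825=18.80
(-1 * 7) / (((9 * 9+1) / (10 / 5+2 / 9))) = -70 / 369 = -0.19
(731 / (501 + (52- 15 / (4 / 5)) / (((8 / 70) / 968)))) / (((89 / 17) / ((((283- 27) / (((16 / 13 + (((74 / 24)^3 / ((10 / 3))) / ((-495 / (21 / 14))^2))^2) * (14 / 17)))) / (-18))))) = -15368332871500038144000000 / 2213021909009001458550852187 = -0.01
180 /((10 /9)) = 162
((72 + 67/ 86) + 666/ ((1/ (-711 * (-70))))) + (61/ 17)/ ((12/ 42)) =24230387802/ 731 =33146905.34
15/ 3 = 5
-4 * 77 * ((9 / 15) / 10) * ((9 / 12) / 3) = -231 / 50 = -4.62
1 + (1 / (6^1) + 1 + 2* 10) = 22.17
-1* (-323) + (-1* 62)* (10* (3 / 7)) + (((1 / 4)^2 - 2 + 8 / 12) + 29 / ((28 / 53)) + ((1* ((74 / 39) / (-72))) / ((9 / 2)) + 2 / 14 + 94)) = 72546469 / 353808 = 205.04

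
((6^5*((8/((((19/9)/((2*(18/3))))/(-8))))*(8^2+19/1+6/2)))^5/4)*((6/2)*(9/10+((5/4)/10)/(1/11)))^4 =-715356968387269927071676666190158517029843457821114368/1547561875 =-462247732994372148817427200000000000000000000.00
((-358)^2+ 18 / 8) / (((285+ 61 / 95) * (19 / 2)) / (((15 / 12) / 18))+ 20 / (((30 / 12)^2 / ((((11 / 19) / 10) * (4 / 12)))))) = 146109525 / 44546528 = 3.28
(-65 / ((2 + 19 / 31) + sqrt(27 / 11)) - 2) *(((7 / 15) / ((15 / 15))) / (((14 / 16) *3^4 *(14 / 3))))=-69919 / 1213380 + 12493 *sqrt(33) / 2184084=-0.02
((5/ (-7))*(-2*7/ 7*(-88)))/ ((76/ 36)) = -7920/ 133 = -59.55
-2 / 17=-0.12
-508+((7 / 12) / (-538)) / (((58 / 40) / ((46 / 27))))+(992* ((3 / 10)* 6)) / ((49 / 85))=80175549359 / 30962169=2589.47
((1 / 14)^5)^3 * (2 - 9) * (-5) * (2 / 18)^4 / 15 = 1 / 437435260694916857856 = 0.00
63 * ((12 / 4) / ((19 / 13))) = 2457 / 19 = 129.32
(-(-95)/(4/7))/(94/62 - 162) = -1.04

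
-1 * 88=-88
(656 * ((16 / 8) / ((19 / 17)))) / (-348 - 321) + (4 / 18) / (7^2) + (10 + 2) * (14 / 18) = 14169278 / 1868517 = 7.58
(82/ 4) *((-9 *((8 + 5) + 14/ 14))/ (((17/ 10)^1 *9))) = -168.82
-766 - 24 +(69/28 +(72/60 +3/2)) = -109877/140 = -784.84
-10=-10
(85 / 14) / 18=85 / 252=0.34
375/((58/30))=193.97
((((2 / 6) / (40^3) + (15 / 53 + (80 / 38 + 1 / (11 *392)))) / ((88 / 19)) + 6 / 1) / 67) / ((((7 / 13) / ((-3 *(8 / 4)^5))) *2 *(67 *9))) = -40883980056049 / 2843789544288000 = -0.01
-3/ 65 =-0.05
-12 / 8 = -3 / 2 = -1.50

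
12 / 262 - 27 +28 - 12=-1435 / 131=-10.95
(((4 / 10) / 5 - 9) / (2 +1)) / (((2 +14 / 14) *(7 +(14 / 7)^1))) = -223 / 2025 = -0.11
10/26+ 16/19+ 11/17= 7868/4199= 1.87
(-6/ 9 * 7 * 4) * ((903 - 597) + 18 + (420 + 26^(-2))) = -7041230/ 507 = -13888.03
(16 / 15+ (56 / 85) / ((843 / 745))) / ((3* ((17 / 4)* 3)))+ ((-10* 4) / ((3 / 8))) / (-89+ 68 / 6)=134012832 / 94608485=1.42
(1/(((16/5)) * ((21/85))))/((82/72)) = 1.11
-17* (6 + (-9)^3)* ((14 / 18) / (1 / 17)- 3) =376924 / 3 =125641.33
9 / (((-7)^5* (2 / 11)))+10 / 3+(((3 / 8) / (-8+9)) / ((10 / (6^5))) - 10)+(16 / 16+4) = 289.93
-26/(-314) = 13/157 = 0.08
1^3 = 1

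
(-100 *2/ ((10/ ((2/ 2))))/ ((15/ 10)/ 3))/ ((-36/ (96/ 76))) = 80/ 57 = 1.40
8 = 8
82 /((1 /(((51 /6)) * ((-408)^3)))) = -47338366464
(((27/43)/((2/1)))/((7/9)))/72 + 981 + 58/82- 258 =142901459/197456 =723.71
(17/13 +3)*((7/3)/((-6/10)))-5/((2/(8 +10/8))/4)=-25565/234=-109.25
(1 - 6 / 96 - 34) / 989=-23 / 688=-0.03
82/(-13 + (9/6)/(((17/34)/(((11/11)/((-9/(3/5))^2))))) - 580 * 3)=-3075/65737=-0.05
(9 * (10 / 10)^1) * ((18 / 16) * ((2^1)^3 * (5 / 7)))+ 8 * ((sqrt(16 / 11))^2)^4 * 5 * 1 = 24279685 / 102487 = 236.91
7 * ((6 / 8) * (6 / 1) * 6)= 189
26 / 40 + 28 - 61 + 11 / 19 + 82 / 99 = -1164067 / 37620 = -30.94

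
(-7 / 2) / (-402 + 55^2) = -7 / 5246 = -0.00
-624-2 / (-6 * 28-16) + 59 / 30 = -858391 / 1380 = -622.02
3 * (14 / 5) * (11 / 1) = 462 / 5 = 92.40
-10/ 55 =-2/ 11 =-0.18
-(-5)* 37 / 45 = 37 / 9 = 4.11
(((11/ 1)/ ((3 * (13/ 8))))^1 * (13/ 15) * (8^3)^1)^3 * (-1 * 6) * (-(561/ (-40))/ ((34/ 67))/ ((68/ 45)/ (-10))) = 4213135284109312/ 3825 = 1101473276891.32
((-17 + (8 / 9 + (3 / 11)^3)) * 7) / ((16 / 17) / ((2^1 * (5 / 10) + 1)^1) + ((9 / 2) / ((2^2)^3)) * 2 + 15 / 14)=-10275994624 / 153510885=-66.94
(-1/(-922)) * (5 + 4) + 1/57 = 1435/52554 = 0.03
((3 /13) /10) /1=3 /130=0.02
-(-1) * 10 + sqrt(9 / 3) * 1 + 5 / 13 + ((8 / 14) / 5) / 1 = sqrt(3) + 4777 / 455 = 12.23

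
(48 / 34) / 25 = 24 / 425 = 0.06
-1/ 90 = -0.01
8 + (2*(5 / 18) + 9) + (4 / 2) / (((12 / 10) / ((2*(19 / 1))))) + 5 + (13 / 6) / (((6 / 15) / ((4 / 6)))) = 179 / 2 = 89.50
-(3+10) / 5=-13 / 5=-2.60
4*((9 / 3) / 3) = 4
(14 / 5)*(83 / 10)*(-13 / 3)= -7553 / 75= -100.71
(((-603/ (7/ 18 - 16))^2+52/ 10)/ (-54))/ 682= -295549783/ 7269939270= -0.04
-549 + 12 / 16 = -2193 / 4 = -548.25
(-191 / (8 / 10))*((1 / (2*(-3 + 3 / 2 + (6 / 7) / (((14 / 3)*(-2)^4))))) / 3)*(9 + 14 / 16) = 3696805 / 14004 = 263.98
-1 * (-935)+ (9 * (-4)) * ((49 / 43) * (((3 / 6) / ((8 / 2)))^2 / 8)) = 5145799 / 5504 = 934.92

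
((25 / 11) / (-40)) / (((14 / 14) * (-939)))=5 / 82632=0.00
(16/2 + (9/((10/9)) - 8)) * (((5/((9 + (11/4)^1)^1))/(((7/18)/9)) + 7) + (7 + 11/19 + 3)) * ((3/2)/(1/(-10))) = -20830689/6251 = -3332.38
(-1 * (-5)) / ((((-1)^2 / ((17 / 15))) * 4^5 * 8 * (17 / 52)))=13 / 6144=0.00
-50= -50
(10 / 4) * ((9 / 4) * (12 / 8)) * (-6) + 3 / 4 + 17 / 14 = -2725 / 56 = -48.66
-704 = -704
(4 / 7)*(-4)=-16 / 7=-2.29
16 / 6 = 8 / 3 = 2.67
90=90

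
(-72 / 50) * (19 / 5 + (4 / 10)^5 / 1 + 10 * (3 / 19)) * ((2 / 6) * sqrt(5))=-3839796 * sqrt(5) / 1484375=-5.78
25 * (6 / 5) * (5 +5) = 300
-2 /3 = -0.67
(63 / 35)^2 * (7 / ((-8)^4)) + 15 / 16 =96567 / 102400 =0.94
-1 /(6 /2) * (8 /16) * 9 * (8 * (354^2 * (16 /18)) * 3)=-4010112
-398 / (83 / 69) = -330.87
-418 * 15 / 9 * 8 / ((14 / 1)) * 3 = -8360 / 7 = -1194.29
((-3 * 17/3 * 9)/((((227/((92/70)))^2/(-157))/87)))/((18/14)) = 491341548/9017575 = 54.49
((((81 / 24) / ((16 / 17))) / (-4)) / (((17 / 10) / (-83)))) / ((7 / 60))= 168075 / 448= 375.17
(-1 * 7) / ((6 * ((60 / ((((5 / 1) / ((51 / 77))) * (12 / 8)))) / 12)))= -539 / 204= -2.64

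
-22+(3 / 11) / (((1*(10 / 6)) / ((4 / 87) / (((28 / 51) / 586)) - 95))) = -329537 / 11165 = -29.52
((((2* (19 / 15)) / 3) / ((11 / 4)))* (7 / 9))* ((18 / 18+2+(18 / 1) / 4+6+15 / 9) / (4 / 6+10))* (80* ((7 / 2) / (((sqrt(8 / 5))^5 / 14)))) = 14826175* sqrt(10) / 114048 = 411.09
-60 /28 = -15 /7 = -2.14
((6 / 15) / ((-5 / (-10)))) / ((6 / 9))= 6 / 5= 1.20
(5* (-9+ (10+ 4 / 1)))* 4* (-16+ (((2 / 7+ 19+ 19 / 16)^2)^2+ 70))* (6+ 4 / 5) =2350545214464325 / 19668992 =119505118.23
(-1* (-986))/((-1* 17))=-58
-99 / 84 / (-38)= 33 / 1064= 0.03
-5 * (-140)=700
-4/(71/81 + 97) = -81/1982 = -0.04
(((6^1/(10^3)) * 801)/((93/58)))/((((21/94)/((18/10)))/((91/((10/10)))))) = 42578757/19375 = 2197.61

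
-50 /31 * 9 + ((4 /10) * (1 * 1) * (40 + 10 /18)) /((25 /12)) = -15646 /2325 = -6.73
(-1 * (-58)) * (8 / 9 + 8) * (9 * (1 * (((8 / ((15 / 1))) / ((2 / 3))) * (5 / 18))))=1031.11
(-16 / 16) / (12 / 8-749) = 2 / 1495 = 0.00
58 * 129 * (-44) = -329208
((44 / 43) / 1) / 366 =22 / 7869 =0.00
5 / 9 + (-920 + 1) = -8266 / 9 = -918.44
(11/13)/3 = 11/39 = 0.28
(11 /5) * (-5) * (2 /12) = -11 /6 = -1.83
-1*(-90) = 90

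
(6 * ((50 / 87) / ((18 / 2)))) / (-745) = -20 / 38889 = -0.00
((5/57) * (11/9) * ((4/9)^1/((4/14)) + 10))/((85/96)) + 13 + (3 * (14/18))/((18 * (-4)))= 3007033/209304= 14.37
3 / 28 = 0.11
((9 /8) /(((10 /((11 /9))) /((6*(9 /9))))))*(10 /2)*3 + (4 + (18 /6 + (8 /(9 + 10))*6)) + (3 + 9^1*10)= 17465 /152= 114.90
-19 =-19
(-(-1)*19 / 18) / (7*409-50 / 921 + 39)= 307 / 844008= 0.00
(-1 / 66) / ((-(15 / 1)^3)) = 1 / 222750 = 0.00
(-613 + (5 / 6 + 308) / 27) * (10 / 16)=-487265 / 1296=-375.98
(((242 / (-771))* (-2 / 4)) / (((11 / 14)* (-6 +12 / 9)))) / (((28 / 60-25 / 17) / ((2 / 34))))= 165 / 65792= 0.00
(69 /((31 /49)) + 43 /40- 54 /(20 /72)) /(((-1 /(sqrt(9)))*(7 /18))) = 2821041 /4340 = 650.01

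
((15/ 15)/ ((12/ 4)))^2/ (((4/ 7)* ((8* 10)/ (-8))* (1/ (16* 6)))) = -28/ 15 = -1.87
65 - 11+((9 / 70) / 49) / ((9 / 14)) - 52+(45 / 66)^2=292769 / 118580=2.47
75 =75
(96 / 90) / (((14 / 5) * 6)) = 4 / 63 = 0.06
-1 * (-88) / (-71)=-88 / 71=-1.24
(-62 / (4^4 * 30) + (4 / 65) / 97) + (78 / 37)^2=29410878149 / 6629026560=4.44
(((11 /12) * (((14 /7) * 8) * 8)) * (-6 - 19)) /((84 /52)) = -114400 /63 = -1815.87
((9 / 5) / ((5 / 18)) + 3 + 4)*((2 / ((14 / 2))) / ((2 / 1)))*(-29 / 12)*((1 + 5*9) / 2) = -224779 / 2100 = -107.04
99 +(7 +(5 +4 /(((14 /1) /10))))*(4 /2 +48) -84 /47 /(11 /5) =841.04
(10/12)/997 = 0.00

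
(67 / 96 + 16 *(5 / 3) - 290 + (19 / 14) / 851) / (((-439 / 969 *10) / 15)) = 145536948201 / 167367872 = 869.56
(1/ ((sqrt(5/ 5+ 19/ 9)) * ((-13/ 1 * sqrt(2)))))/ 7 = -3 * sqrt(14)/ 2548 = -0.00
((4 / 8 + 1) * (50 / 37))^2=5625 / 1369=4.11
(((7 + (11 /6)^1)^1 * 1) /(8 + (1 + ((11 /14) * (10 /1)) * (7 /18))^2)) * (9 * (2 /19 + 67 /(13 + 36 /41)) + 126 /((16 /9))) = 41.65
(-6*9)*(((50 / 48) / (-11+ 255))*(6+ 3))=-2025 / 976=-2.07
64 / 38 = 32 / 19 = 1.68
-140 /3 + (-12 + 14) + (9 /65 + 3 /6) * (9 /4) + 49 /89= -42.68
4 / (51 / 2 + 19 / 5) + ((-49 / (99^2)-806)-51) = -2460663218 / 2871693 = -856.87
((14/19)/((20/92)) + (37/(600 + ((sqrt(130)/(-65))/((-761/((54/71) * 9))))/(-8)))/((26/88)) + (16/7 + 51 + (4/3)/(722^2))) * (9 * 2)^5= 8975397495626496 * sqrt(130)/789391959054314707 + 4252905263453109301917505673856/39567057498429748819595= 107486013.30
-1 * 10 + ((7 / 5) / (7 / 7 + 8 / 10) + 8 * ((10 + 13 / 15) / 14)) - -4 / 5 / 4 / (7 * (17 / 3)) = -3.01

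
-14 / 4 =-7 / 2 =-3.50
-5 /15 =-1 /3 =-0.33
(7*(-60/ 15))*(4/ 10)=-56/ 5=-11.20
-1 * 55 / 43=-55 / 43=-1.28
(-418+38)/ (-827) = 380/ 827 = 0.46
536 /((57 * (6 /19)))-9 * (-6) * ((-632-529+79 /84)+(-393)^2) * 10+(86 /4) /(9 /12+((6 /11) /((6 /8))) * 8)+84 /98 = 1507103756563 /18207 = 82776061.77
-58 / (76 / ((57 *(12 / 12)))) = -87 / 2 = -43.50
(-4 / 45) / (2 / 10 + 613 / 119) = -119 / 7164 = -0.02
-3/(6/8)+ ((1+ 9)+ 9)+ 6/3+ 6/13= 227/13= 17.46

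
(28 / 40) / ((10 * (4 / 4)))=7 / 100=0.07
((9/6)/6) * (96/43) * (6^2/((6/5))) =16.74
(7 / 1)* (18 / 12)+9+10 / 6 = 127 / 6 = 21.17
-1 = -1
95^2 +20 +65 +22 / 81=737932 / 81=9110.27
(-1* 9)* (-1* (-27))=-243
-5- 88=-93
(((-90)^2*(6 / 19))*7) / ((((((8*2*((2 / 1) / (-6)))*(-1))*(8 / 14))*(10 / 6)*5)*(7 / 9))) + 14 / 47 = 6477835 / 7144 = 906.75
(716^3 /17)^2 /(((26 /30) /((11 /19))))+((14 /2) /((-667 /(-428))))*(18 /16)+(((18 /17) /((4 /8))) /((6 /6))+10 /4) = 14828182139620938016822 /47612461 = 311434902296290.42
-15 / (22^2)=-15 / 484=-0.03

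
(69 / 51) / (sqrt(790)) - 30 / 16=-15 / 8 + 23*sqrt(790) / 13430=-1.83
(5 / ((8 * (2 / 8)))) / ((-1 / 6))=-15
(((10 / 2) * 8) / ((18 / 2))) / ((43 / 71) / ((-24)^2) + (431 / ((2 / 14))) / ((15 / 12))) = 908800 / 493533143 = 0.00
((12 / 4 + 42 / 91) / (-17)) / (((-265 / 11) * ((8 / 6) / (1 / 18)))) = 33 / 93704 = 0.00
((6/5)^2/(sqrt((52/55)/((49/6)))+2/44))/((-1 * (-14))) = -2772/67415+1584 * sqrt(4290)/337075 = 0.27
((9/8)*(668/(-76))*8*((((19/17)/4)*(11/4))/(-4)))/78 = 5511/28288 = 0.19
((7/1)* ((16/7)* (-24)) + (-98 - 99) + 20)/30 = -187/10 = -18.70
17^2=289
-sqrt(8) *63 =-126 *sqrt(2) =-178.19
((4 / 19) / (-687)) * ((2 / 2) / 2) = -2 / 13053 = -0.00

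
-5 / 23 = -0.22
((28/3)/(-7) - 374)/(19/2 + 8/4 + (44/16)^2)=-18016/915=-19.69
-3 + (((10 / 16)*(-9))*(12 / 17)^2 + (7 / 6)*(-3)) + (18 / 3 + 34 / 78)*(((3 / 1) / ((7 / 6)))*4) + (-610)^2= 19574708365 / 52598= 372156.90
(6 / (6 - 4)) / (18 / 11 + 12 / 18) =99 / 76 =1.30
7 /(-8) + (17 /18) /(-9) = -635 /648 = -0.98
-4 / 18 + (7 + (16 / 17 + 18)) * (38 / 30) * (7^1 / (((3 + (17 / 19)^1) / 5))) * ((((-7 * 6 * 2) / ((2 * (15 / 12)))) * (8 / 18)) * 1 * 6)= -748887794 / 28305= -26457.79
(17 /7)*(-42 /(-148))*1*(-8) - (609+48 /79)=-1797999 /2923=-615.12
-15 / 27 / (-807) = 0.00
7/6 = 1.17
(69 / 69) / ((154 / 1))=1 / 154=0.01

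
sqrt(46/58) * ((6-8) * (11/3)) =-22 * sqrt(667)/87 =-6.53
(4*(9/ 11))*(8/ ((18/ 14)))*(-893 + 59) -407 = -191293/ 11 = -17390.27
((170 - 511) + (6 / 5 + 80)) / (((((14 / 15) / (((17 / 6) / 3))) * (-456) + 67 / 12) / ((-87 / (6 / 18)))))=-69163956 / 453953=-152.36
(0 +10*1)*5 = 50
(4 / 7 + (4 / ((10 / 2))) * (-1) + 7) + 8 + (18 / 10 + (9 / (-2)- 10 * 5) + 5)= -461 / 14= -32.93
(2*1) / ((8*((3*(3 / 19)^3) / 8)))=13718 / 81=169.36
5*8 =40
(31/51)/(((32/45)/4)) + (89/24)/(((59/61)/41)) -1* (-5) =1993339/12036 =165.61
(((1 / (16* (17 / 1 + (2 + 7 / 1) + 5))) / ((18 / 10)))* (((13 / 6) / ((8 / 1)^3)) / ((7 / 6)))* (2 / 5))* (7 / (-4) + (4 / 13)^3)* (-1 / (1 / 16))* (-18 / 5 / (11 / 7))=-15123 / 147530240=-0.00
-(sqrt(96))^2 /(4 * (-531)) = 8 /177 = 0.05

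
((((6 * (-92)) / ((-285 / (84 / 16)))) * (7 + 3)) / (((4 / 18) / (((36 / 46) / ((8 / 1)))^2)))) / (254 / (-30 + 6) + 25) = 0.30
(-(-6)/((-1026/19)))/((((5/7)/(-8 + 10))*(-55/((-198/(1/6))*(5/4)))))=-42/5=-8.40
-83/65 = -1.28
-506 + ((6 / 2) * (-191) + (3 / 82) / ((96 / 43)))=-2831253 / 2624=-1078.98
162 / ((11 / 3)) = 486 / 11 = 44.18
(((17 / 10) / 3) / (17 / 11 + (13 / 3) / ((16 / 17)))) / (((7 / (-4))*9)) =-352 / 60165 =-0.01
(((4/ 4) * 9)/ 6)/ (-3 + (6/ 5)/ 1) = -5/ 6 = -0.83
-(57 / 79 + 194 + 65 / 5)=-16410 / 79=-207.72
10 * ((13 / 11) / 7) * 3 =390 / 77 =5.06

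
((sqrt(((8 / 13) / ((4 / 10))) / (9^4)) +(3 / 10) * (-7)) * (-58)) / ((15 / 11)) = 2233 / 25 - 1276 * sqrt(65) / 15795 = 88.67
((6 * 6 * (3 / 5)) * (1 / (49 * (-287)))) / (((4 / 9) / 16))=-3888 / 70315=-0.06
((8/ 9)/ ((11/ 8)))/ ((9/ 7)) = 448/ 891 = 0.50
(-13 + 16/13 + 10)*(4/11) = -92/143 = -0.64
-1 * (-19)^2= -361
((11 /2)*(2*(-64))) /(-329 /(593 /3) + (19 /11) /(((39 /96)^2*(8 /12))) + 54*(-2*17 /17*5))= 776080448 /579817701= 1.34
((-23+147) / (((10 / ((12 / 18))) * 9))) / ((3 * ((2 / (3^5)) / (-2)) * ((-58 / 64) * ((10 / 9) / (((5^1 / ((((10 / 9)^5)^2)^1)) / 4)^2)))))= 10175965989230649406437 / 725000000000000000000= 14.04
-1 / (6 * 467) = -1 / 2802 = -0.00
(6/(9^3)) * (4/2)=4/243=0.02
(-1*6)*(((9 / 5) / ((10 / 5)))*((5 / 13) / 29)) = -27 / 377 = -0.07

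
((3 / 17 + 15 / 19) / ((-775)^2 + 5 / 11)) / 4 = 429 / 1067011120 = 0.00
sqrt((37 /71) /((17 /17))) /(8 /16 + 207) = 2 * sqrt(2627) /29465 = 0.00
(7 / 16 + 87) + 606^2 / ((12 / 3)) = 1470343 / 16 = 91896.44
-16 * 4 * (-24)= 1536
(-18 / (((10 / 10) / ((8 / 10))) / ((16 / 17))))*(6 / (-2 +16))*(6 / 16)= -1296 / 595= -2.18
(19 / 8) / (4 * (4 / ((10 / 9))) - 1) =95 / 536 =0.18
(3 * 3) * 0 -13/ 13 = -1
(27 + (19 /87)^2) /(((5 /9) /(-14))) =-681.60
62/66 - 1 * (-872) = 28807/33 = 872.94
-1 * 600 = -600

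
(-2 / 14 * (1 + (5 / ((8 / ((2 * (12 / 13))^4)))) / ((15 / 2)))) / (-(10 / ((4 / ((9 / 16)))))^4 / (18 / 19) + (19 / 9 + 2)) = 1060909350912 / 63427040677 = 16.73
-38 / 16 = -19 / 8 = -2.38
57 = 57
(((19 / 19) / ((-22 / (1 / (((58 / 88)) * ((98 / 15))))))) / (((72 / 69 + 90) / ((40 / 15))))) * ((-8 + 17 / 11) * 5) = 163300 / 16365657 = 0.01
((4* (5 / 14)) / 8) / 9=5 / 252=0.02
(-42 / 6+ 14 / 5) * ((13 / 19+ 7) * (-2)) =6132 / 95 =64.55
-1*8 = -8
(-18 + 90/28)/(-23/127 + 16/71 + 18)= -0.82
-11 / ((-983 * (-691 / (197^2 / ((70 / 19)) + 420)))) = -8434481 / 47547710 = -0.18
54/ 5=10.80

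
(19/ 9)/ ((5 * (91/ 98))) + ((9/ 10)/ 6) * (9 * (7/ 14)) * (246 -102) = 57128/ 585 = 97.65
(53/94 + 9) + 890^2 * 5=372287899/94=3960509.56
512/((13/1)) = 512/13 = 39.38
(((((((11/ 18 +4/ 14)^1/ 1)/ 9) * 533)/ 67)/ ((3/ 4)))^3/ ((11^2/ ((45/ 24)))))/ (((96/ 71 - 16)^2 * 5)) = 0.00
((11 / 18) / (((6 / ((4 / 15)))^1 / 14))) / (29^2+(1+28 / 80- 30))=8 / 17091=0.00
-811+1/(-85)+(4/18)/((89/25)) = -55213486/68085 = -810.95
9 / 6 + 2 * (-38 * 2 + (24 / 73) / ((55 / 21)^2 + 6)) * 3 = -376183539 / 827966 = -454.35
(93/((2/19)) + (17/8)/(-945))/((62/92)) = 153622589/117180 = 1311.00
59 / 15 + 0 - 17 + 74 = 914 / 15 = 60.93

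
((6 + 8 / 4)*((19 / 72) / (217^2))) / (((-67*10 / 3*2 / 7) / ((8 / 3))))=-0.00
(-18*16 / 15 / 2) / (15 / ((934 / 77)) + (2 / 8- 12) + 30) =-89664 / 182005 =-0.49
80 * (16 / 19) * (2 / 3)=2560 / 57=44.91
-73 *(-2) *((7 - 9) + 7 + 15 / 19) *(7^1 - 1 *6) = 16060 / 19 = 845.26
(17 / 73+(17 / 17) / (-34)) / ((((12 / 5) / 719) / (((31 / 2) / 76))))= 56279725 / 4527168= 12.43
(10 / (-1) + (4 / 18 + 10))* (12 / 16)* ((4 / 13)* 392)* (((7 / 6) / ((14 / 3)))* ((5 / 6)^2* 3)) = 1225 / 117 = 10.47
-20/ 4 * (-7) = 35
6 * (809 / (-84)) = -809 / 14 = -57.79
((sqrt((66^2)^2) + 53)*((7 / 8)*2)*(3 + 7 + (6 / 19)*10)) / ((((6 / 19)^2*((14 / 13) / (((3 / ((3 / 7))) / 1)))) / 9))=952895125 / 16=59555945.31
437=437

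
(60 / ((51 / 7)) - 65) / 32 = -965 / 544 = -1.77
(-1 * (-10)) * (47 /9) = 470 /9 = 52.22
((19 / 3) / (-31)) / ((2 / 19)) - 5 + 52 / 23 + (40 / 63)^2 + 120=654969097 / 5659794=115.72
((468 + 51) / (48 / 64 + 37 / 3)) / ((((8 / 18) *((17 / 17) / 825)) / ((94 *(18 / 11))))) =1778249700 / 157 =11326431.21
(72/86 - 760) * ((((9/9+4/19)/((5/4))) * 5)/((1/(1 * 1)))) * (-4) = 12012992/817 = 14703.78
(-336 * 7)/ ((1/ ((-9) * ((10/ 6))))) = 35280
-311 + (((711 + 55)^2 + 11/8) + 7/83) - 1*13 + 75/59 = 22974167003/39176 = 586434.73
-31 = -31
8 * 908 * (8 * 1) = 58112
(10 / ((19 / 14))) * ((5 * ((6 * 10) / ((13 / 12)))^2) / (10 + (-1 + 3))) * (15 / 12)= 37800000 / 3211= 11772.03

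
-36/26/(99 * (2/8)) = -8/143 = -0.06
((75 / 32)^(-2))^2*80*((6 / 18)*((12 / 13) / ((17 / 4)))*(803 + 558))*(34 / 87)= 730681311232 / 7157109375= 102.09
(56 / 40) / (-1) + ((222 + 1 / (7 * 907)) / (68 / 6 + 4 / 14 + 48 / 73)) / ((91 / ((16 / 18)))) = -1425229723 / 1165009755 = -1.22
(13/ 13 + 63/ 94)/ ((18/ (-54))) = -471/ 94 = -5.01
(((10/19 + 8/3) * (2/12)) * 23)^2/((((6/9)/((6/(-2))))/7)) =-30664543/6498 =-4719.07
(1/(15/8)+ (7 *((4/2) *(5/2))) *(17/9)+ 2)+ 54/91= 283529/4095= 69.24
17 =17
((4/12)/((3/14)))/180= 7/810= 0.01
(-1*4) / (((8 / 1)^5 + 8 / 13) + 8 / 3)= -39 / 319520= -0.00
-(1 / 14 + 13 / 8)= -95 / 56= -1.70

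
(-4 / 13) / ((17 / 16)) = -64 / 221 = -0.29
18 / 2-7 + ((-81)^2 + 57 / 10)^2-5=4312154589 / 100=43121545.89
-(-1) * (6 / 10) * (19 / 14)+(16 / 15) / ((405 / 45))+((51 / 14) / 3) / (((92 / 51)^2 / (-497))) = -2951817583 / 15996960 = -184.52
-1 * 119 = -119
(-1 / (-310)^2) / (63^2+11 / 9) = -9 / 3433845200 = -0.00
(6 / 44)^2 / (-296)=-9 / 143264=-0.00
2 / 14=1 / 7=0.14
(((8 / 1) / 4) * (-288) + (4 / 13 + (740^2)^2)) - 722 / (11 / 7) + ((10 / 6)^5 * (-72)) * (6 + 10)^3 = 1157767052163298 / 3861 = 299861966372.26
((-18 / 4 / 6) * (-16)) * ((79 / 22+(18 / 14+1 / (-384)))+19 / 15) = 73.69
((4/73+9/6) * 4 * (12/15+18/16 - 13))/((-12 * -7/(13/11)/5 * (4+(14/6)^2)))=-3921879/7644560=-0.51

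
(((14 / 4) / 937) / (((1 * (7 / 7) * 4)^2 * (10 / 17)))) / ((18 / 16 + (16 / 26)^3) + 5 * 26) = 261443 / 86531912520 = 0.00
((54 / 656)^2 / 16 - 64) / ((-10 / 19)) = 2093140453 / 17213440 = 121.60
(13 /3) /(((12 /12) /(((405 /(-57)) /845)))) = -9 /247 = -0.04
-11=-11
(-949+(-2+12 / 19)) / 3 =-6019 / 19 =-316.79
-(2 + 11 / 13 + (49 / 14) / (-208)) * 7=-8239 / 416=-19.81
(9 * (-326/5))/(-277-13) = 1467/725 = 2.02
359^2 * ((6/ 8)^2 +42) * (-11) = -965447571/ 16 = -60340473.19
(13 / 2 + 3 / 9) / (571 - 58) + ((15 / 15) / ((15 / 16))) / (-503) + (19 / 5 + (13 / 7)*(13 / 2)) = 15.88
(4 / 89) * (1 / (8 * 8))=1 / 1424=0.00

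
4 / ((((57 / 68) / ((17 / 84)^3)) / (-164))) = -3424361 / 527877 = -6.49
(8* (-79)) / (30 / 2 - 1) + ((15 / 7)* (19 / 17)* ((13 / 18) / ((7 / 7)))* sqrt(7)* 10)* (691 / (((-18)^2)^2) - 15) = -9719135075* sqrt(7) / 37476432 - 316 / 7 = -731.29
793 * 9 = 7137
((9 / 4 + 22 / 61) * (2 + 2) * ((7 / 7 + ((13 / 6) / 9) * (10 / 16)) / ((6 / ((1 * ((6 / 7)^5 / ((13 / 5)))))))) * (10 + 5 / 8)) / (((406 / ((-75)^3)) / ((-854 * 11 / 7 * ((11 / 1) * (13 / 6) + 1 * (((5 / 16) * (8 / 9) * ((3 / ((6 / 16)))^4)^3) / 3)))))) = 5346026343992412890625 / 159152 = 33590695335229295.83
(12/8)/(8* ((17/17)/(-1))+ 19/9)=-27/106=-0.25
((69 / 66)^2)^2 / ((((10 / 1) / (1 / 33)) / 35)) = 1958887 / 15460896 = 0.13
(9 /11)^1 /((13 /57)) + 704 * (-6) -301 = -646562 /143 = -4521.41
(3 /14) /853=3 /11942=0.00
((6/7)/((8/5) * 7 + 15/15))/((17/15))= 450/7259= 0.06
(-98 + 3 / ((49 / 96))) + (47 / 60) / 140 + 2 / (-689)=-3732066119 / 40513200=-92.12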